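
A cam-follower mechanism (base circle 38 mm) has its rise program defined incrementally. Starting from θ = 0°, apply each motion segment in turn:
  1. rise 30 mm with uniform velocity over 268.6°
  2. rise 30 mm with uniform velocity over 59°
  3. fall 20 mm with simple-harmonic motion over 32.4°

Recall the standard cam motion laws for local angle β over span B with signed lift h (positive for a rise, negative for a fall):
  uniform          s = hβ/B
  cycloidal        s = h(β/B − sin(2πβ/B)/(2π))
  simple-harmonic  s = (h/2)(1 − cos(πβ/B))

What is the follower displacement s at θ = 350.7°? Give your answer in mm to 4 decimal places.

seg 1 [0°–268.6°] uniform, h=30: full span → s += 30 → s = 30.0000
seg 2 [268.6°–327.6°] uniform, h=30: full span → s += 30 → s = 60.0000
seg 3 [327.6°–360°] simple-harmonic, h=-20: θ=350.7° here. β=23.1, B=32.4. -20/2·(1 − cos(π·0.7130)) = -16.2024 → s = 43.7976

43.7976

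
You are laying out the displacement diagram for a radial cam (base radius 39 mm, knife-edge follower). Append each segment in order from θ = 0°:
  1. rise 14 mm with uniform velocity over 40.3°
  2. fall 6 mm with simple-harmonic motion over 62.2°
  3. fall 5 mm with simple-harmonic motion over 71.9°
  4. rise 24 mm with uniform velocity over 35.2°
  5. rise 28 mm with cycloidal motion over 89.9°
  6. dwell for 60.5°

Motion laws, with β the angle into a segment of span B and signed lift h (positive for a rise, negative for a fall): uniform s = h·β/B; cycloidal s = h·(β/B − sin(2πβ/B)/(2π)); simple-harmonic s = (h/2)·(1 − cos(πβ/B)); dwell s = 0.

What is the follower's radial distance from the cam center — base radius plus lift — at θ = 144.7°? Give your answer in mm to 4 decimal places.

seg 1 [0°–40.3°] uniform, h=14: full span → s += 14 → s = 14.0000
seg 2 [40.3°–102.5°] simple-harmonic, h=-6: full span → s += -6 → s = 8.0000
seg 3 [102.5°–174.4°] simple-harmonic, h=-5: θ=144.7° here. β=42.2, B=71.9. -5/2·(1 − cos(π·0.5869)) = -3.1743 → s = 4.8257
radial distance = base radius + s = 39 + 4.8257 = 43.8257

43.8257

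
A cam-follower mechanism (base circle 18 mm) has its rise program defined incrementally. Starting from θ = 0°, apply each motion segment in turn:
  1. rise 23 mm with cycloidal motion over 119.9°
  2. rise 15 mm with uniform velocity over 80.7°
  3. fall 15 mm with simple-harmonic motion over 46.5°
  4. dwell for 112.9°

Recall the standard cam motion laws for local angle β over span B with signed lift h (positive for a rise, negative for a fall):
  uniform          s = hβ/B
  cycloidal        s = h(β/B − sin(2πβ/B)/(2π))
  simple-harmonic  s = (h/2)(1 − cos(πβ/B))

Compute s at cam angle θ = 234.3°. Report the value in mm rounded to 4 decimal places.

seg 1 [0°–119.9°] cycloidal, h=23: full span → s += 23 → s = 23.0000
seg 2 [119.9°–200.6°] uniform, h=15: full span → s += 15 → s = 38.0000
seg 3 [200.6°–247.1°] simple-harmonic, h=-15: θ=234.3° here. β=33.7, B=46.5. -15/2·(1 − cos(π·0.7247)) = -12.3660 → s = 25.6340

25.6340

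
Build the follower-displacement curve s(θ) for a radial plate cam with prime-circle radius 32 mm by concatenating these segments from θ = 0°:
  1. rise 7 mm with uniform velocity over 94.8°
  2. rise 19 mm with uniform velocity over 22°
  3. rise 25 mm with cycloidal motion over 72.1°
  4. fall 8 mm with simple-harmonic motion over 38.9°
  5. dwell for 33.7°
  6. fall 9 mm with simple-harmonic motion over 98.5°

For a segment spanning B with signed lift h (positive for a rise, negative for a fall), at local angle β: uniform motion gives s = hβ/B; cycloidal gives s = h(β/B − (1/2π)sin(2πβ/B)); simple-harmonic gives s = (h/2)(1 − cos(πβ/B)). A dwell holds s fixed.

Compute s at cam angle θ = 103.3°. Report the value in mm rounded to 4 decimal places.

seg 1 [0°–94.8°] uniform, h=7: full span → s += 7 → s = 7.0000
seg 2 [94.8°–116.8°] uniform, h=19: θ=103.3° here. β=8.5, B=22. 19·8.5/22 = 7.3409 → s = 14.3409

14.3409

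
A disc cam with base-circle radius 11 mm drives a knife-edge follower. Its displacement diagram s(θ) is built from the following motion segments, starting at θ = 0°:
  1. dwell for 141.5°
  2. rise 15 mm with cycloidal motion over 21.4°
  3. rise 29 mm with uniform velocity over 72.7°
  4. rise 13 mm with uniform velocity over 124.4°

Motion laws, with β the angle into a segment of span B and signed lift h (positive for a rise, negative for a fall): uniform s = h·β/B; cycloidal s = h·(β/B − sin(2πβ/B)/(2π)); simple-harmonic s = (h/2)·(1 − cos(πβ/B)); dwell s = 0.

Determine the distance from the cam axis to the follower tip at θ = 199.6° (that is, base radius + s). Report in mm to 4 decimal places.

seg 1 [0°–141.5°] dwell: s stays 0.0000
seg 2 [141.5°–162.9°] cycloidal, h=15: full span → s += 15 → s = 15.0000
seg 3 [162.9°–235.6°] uniform, h=29: θ=199.6° here. β=36.7, B=72.7. 29·36.7/72.7 = 14.6396 → s = 29.6396
radial distance = base radius + s = 11 + 29.6396 = 40.6396

40.6396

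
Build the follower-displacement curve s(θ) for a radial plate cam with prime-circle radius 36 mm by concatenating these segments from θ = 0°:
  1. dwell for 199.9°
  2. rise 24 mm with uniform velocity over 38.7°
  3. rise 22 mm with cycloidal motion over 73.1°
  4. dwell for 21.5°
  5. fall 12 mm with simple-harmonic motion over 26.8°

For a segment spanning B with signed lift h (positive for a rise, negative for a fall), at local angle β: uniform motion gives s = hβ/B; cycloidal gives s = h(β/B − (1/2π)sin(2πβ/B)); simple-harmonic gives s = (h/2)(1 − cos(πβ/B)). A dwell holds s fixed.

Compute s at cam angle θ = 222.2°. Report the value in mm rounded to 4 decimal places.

seg 1 [0°–199.9°] dwell: s stays 0.0000
seg 2 [199.9°–238.6°] uniform, h=24: θ=222.2° here. β=22.3, B=38.7. 24·22.3/38.7 = 13.8295 → s = 13.8295

13.8295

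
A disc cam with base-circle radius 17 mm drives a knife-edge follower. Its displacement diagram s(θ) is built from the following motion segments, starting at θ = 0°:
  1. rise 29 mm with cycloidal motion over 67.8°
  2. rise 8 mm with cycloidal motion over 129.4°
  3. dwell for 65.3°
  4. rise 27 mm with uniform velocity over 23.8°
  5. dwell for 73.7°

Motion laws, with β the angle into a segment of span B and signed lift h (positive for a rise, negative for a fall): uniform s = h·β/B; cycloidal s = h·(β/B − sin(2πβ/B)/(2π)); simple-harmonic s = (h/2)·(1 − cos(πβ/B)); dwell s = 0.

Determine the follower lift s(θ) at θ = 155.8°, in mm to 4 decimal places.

seg 1 [0°–67.8°] cycloidal, h=29: full span → s += 29 → s = 29.0000
seg 2 [67.8°–197.2°] cycloidal, h=8: θ=155.8° here. β=88, B=129.4. 8·(0.6801 − sin(2π·0.6801)/(2π)) = 6.5928 → s = 35.5928

35.5928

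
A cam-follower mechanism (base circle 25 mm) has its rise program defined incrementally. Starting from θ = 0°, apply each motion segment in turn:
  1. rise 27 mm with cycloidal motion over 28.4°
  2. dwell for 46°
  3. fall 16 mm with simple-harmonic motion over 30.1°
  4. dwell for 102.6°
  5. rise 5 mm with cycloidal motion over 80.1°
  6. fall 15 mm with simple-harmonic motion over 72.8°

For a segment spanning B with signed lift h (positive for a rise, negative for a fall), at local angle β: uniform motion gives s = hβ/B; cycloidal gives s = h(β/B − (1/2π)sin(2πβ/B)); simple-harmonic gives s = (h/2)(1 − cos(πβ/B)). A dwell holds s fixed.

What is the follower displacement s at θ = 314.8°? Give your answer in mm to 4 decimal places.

seg 1 [0°–28.4°] cycloidal, h=27: full span → s += 27 → s = 27.0000
seg 2 [28.4°–74.4°] dwell: s stays 27.0000
seg 3 [74.4°–104.5°] simple-harmonic, h=-16: full span → s += -16 → s = 11.0000
seg 4 [104.5°–207.1°] dwell: s stays 11.0000
seg 5 [207.1°–287.2°] cycloidal, h=5: full span → s += 5 → s = 16.0000
seg 6 [287.2°–360°] simple-harmonic, h=-15: θ=314.8° here. β=27.6, B=72.8. -15/2·(1 − cos(π·0.3791)) = -4.7198 → s = 11.2802

11.2802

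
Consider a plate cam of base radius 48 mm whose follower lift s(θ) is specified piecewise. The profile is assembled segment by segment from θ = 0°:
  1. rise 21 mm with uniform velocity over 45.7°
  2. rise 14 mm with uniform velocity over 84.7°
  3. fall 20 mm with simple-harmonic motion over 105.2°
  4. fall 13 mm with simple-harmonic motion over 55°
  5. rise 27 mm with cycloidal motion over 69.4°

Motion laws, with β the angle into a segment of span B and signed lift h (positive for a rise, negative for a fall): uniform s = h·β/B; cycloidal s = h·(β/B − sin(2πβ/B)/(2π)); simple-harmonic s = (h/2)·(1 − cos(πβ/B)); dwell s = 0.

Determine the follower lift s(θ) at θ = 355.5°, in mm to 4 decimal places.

seg 1 [0°–45.7°] uniform, h=21: full span → s += 21 → s = 21.0000
seg 2 [45.7°–130.4°] uniform, h=14: full span → s += 14 → s = 35.0000
seg 3 [130.4°–235.6°] simple-harmonic, h=-20: full span → s += -20 → s = 15.0000
seg 4 [235.6°–290.6°] simple-harmonic, h=-13: full span → s += -13 → s = 2.0000
seg 5 [290.6°–360°] cycloidal, h=27: θ=355.5° here. β=64.9, B=69.4. 27·(0.9352 − sin(2π·0.9352)/(2π)) = 26.9520 → s = 28.9520

28.9520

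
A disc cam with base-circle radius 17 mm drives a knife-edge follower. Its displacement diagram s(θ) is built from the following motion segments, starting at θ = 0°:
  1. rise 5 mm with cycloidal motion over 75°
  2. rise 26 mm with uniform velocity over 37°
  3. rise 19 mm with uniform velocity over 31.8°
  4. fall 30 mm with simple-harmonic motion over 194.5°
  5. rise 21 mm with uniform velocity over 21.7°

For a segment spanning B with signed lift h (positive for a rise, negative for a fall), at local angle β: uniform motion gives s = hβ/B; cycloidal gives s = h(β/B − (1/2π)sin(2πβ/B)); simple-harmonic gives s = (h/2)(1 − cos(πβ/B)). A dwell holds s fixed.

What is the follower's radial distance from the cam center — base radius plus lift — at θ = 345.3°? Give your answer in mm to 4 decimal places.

seg 1 [0°–75°] cycloidal, h=5: full span → s += 5 → s = 5.0000
seg 2 [75°–112°] uniform, h=26: full span → s += 26 → s = 31.0000
seg 3 [112°–143.8°] uniform, h=19: full span → s += 19 → s = 50.0000
seg 4 [143.8°–338.3°] simple-harmonic, h=-30: full span → s += -30 → s = 20.0000
seg 5 [338.3°–360°] uniform, h=21: θ=345.3° here. β=7, B=21.7. 21·7/21.7 = 6.7742 → s = 26.7742
radial distance = base radius + s = 17 + 26.7742 = 43.7742

43.7742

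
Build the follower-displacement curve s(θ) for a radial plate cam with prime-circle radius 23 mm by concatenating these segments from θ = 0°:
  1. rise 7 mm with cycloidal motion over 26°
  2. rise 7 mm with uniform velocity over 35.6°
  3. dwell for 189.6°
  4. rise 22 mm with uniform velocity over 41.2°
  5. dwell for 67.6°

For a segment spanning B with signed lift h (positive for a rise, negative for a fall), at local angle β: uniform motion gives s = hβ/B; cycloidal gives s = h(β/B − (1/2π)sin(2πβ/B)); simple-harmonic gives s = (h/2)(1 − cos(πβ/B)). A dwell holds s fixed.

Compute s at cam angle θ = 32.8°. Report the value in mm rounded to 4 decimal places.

seg 1 [0°–26°] cycloidal, h=7: full span → s += 7 → s = 7.0000
seg 2 [26°–61.6°] uniform, h=7: θ=32.8° here. β=6.8, B=35.6. 7·6.8/35.6 = 1.3371 → s = 8.3371

8.3371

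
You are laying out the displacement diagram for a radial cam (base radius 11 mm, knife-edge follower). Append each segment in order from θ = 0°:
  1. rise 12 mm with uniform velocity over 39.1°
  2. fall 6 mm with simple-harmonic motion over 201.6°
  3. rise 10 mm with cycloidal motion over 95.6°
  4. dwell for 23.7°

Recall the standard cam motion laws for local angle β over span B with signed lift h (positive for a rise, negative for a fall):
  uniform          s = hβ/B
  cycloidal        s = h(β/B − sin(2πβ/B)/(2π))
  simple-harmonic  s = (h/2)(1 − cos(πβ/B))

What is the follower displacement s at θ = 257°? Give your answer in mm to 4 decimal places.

seg 1 [0°–39.1°] uniform, h=12: full span → s += 12 → s = 12.0000
seg 2 [39.1°–240.7°] simple-harmonic, h=-6: full span → s += -6 → s = 6.0000
seg 3 [240.7°–336.3°] cycloidal, h=10: θ=257° here. β=16.3, B=95.6. 10·(0.1705 − sin(2π·0.1705)/(2π)) = 0.3079 → s = 6.3079

6.3079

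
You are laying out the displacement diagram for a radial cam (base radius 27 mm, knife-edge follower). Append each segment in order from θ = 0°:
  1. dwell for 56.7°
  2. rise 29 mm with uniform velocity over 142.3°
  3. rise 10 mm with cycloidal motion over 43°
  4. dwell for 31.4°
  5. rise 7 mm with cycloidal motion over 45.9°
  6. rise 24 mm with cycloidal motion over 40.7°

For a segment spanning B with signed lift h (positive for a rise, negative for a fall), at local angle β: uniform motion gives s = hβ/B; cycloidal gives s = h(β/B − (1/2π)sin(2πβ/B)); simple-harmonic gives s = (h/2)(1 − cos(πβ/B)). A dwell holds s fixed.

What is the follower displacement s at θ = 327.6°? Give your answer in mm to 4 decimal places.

seg 1 [0°–56.7°] dwell: s stays 0.0000
seg 2 [56.7°–199°] uniform, h=29: full span → s += 29 → s = 29.0000
seg 3 [199°–242°] cycloidal, h=10: full span → s += 10 → s = 39.0000
seg 4 [242°–273.4°] dwell: s stays 39.0000
seg 5 [273.4°–319.3°] cycloidal, h=7: full span → s += 7 → s = 46.0000
seg 6 [319.3°–360°] cycloidal, h=24: θ=327.6° here. β=8.3, B=40.7. 24·(0.2039 − sin(2π·0.2039)/(2π)) = 1.2335 → s = 47.2335

47.2335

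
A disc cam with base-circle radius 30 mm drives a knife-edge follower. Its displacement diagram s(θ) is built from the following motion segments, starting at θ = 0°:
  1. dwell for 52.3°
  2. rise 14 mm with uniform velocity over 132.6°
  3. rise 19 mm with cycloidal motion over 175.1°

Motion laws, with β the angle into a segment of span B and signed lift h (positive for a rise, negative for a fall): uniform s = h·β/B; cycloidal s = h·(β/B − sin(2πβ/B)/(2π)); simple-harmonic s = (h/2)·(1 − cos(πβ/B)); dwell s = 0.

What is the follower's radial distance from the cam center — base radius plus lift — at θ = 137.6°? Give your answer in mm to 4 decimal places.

seg 1 [0°–52.3°] dwell: s stays 0.0000
seg 2 [52.3°–184.9°] uniform, h=14: θ=137.6° here. β=85.3, B=132.6. 14·85.3/132.6 = 9.0060 → s = 9.0060
radial distance = base radius + s = 30 + 9.0060 = 39.0060

39.0060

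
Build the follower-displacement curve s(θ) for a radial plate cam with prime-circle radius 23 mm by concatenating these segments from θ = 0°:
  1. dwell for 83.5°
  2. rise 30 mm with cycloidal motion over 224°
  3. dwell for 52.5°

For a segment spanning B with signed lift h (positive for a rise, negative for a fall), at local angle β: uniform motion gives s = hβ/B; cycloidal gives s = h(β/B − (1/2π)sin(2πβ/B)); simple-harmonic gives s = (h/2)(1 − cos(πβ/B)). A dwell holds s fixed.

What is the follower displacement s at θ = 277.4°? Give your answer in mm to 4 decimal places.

seg 1 [0°–83.5°] dwell: s stays 0.0000
seg 2 [83.5°–307.5°] cycloidal, h=30: θ=277.4° here. β=193.9, B=224. 30·(0.8656 − sin(2π·0.8656)/(2π)) = 29.5378 → s = 29.5378

29.5378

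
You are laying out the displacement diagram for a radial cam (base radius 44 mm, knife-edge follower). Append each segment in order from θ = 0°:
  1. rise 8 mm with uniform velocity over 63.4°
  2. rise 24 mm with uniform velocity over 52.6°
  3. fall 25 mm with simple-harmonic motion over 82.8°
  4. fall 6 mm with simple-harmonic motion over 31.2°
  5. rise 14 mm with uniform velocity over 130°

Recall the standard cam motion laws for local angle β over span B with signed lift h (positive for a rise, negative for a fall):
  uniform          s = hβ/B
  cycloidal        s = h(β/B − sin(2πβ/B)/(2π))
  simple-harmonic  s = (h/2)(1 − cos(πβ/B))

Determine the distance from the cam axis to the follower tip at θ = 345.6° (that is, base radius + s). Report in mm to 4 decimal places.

seg 1 [0°–63.4°] uniform, h=8: full span → s += 8 → s = 8.0000
seg 2 [63.4°–116°] uniform, h=24: full span → s += 24 → s = 32.0000
seg 3 [116°–198.8°] simple-harmonic, h=-25: full span → s += -25 → s = 7.0000
seg 4 [198.8°–230°] simple-harmonic, h=-6: full span → s += -6 → s = 1.0000
seg 5 [230°–360°] uniform, h=14: θ=345.6° here. β=115.6, B=130. 14·115.6/130 = 12.4492 → s = 13.4492
radial distance = base radius + s = 44 + 13.4492 = 57.4492

57.4492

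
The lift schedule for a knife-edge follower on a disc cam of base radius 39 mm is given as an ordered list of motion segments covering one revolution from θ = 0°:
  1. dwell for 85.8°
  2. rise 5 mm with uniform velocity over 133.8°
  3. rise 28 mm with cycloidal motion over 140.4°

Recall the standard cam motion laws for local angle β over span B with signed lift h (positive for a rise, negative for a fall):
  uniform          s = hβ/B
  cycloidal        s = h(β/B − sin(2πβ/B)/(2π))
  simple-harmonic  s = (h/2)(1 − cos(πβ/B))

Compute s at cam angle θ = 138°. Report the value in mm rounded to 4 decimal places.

seg 1 [0°–85.8°] dwell: s stays 0.0000
seg 2 [85.8°–219.6°] uniform, h=5: θ=138° here. β=52.2, B=133.8. 5·52.2/133.8 = 1.9507 → s = 1.9507

1.9507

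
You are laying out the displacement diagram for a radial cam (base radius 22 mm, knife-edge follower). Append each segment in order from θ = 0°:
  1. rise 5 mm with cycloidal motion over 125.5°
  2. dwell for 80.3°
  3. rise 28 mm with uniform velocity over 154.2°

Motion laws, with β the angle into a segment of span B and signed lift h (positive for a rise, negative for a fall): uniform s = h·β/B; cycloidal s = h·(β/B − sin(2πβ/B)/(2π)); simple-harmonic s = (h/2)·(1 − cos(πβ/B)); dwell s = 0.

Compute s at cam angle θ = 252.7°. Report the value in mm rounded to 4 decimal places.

seg 1 [0°–125.5°] cycloidal, h=5: full span → s += 5 → s = 5.0000
seg 2 [125.5°–205.8°] dwell: s stays 5.0000
seg 3 [205.8°–360°] uniform, h=28: θ=252.7° here. β=46.9, B=154.2. 28·46.9/154.2 = 8.5162 → s = 13.5162

13.5162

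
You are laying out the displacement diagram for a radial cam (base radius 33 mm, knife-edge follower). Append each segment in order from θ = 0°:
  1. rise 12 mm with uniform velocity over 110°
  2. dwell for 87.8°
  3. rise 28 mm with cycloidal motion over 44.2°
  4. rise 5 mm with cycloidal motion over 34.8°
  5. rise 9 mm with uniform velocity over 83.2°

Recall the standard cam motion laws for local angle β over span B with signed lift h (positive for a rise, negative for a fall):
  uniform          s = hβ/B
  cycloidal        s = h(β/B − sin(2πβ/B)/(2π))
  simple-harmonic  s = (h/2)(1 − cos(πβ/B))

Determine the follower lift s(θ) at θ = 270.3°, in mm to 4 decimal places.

seg 1 [0°–110°] uniform, h=12: full span → s += 12 → s = 12.0000
seg 2 [110°–197.8°] dwell: s stays 12.0000
seg 3 [197.8°–242°] cycloidal, h=28: full span → s += 28 → s = 40.0000
seg 4 [242°–276.8°] cycloidal, h=5: θ=270.3° here. β=28.3, B=34.8. 5·(0.8132 − sin(2π·0.8132)/(2π)) = 4.7999 → s = 44.7999

44.7999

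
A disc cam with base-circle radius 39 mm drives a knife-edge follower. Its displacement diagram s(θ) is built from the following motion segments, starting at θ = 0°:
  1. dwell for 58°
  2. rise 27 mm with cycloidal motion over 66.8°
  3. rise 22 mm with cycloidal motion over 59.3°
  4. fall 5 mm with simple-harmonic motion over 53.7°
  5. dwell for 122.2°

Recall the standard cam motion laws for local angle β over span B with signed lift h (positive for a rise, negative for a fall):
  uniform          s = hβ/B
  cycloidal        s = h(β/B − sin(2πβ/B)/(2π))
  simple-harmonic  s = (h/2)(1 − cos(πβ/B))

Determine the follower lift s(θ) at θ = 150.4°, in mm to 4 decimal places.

seg 1 [0°–58°] dwell: s stays 0.0000
seg 2 [58°–124.8°] cycloidal, h=27: full span → s += 27 → s = 27.0000
seg 3 [124.8°–184.1°] cycloidal, h=22: θ=150.4° here. β=25.6, B=59.3. 22·(0.4317 − sin(2π·0.4317)/(2π)) = 8.0406 → s = 35.0406

35.0406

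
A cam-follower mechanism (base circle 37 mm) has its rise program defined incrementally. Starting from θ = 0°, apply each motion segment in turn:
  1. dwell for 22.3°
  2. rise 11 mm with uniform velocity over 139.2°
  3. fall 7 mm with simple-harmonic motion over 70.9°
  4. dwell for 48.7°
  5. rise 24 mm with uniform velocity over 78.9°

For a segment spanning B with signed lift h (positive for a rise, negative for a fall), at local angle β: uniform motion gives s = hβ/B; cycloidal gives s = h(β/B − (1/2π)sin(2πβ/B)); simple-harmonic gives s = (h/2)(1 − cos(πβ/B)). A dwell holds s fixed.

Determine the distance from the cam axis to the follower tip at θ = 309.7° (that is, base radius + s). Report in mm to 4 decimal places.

seg 1 [0°–22.3°] dwell: s stays 0.0000
seg 2 [22.3°–161.5°] uniform, h=11: full span → s += 11 → s = 11.0000
seg 3 [161.5°–232.4°] simple-harmonic, h=-7: full span → s += -7 → s = 4.0000
seg 4 [232.4°–281.1°] dwell: s stays 4.0000
seg 5 [281.1°–360°] uniform, h=24: θ=309.7° here. β=28.6, B=78.9. 24·28.6/78.9 = 8.6996 → s = 12.6996
radial distance = base radius + s = 37 + 12.6996 = 49.6996

49.6996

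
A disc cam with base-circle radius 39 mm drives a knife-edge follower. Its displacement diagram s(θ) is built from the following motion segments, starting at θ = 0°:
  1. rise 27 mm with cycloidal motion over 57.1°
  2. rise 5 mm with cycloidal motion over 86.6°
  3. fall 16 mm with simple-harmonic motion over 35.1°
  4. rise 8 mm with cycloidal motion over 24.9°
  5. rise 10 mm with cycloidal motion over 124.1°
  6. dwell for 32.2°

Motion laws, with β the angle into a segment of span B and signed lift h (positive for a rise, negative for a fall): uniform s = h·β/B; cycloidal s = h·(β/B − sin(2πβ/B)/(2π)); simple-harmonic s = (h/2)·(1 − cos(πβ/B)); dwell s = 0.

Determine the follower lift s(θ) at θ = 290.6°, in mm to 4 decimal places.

seg 1 [0°–57.1°] cycloidal, h=27: full span → s += 27 → s = 27.0000
seg 2 [57.1°–143.7°] cycloidal, h=5: full span → s += 5 → s = 32.0000
seg 3 [143.7°–178.8°] simple-harmonic, h=-16: full span → s += -16 → s = 16.0000
seg 4 [178.8°–203.7°] cycloidal, h=8: full span → s += 8 → s = 24.0000
seg 5 [203.7°–327.8°] cycloidal, h=10: θ=290.6° here. β=86.9, B=124.1. 10·(0.7002 − sin(2π·0.7002)/(2π)) = 8.5168 → s = 32.5168

32.5168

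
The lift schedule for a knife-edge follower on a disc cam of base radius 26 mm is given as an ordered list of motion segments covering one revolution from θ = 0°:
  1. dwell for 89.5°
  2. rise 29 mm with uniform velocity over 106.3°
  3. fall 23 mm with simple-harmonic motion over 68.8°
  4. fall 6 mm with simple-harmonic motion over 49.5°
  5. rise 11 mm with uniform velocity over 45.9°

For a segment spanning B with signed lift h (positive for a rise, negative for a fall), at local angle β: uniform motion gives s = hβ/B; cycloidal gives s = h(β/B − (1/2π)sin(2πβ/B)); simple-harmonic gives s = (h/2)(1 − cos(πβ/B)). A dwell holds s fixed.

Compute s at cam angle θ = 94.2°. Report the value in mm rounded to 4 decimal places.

seg 1 [0°–89.5°] dwell: s stays 0.0000
seg 2 [89.5°–195.8°] uniform, h=29: θ=94.2° here. β=4.7, B=106.3. 29·4.7/106.3 = 1.2822 → s = 1.2822

1.2822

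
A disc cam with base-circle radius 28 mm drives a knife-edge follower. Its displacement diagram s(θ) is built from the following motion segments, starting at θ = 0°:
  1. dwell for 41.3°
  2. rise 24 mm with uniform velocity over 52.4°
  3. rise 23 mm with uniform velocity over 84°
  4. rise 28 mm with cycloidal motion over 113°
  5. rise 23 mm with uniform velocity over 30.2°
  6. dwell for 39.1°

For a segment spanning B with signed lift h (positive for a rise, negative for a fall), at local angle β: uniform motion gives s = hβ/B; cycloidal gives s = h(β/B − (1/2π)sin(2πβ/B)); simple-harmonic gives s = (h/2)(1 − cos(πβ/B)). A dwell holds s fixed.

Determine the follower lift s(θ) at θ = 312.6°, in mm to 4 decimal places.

seg 1 [0°–41.3°] dwell: s stays 0.0000
seg 2 [41.3°–93.7°] uniform, h=24: full span → s += 24 → s = 24.0000
seg 3 [93.7°–177.7°] uniform, h=23: full span → s += 23 → s = 47.0000
seg 4 [177.7°–290.7°] cycloidal, h=28: full span → s += 28 → s = 75.0000
seg 5 [290.7°–320.9°] uniform, h=23: θ=312.6° here. β=21.9, B=30.2. 23·21.9/30.2 = 16.6788 → s = 91.6788

91.6788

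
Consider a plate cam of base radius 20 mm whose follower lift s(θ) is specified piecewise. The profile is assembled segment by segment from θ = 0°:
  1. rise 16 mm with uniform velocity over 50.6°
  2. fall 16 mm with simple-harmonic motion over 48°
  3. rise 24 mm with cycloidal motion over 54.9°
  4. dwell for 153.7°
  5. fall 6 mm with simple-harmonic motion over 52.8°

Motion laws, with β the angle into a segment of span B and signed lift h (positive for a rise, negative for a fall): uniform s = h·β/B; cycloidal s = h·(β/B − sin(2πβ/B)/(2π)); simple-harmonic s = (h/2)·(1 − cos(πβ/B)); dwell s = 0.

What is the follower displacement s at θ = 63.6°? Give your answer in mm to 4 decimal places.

seg 1 [0°–50.6°] uniform, h=16: full span → s += 16 → s = 16.0000
seg 2 [50.6°–98.6°] simple-harmonic, h=-16: θ=63.6° here. β=13, B=48. -16/2·(1 − cos(π·0.2708)) = -2.7252 → s = 13.2748

13.2748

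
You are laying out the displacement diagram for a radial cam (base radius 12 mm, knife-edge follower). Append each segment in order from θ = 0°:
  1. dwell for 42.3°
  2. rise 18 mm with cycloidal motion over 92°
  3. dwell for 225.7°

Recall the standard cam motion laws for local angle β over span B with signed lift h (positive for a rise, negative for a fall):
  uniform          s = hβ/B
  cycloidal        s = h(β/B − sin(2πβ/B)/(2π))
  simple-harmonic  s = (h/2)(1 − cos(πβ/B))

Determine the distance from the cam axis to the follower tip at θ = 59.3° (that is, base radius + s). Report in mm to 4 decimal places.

seg 1 [0°–42.3°] dwell: s stays 0.0000
seg 2 [42.3°–134.3°] cycloidal, h=18: θ=59.3° here. β=17, B=92. 18·(0.1848 − sin(2π·0.1848)/(2π)) = 0.6985 → s = 0.6985
radial distance = base radius + s = 12 + 0.6985 = 12.6985

12.6985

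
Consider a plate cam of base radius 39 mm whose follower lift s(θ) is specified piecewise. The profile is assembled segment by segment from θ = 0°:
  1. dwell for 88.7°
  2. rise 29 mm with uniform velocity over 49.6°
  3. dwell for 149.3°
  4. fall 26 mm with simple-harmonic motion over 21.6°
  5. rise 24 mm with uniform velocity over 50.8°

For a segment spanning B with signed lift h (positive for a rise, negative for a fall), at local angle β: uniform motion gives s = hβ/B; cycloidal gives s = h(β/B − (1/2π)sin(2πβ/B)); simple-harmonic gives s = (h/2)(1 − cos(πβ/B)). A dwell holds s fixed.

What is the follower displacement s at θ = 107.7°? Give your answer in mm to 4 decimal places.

seg 1 [0°–88.7°] dwell: s stays 0.0000
seg 2 [88.7°–138.3°] uniform, h=29: θ=107.7° here. β=19, B=49.6. 29·19/49.6 = 11.1089 → s = 11.1089

11.1089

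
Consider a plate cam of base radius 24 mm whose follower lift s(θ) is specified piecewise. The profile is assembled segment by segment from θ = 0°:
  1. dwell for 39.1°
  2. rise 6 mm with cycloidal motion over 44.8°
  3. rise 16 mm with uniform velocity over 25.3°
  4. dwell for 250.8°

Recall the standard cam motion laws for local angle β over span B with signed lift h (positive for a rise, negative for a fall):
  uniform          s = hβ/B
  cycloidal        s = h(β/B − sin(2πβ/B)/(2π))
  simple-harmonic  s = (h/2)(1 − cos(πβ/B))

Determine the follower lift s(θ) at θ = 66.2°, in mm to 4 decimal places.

seg 1 [0°–39.1°] dwell: s stays 0.0000
seg 2 [39.1°–83.9°] cycloidal, h=6: θ=66.2° here. β=27.1, B=44.8. 6·(0.6049 − sin(2π·0.6049)/(2π)) = 4.2143 → s = 4.2143

4.2143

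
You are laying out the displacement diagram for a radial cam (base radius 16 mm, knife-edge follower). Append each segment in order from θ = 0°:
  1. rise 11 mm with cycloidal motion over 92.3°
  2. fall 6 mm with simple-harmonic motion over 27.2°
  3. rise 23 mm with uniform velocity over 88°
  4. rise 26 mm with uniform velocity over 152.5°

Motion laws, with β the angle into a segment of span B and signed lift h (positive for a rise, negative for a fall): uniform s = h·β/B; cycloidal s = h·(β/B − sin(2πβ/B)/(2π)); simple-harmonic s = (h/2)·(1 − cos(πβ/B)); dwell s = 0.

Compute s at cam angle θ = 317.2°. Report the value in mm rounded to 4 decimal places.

seg 1 [0°–92.3°] cycloidal, h=11: full span → s += 11 → s = 11.0000
seg 2 [92.3°–119.5°] simple-harmonic, h=-6: full span → s += -6 → s = 5.0000
seg 3 [119.5°–207.5°] uniform, h=23: full span → s += 23 → s = 28.0000
seg 4 [207.5°–360°] uniform, h=26: θ=317.2° here. β=109.7, B=152.5. 26·109.7/152.5 = 18.7030 → s = 46.7030

46.7030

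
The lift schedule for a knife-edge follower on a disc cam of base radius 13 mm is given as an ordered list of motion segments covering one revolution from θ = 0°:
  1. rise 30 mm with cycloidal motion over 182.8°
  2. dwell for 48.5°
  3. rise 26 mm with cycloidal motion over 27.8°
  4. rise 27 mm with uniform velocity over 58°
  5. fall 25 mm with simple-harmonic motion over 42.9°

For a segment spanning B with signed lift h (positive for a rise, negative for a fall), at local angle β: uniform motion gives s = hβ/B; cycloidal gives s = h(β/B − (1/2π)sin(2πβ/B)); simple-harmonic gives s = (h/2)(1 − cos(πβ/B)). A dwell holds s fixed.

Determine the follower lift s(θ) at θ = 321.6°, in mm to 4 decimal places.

seg 1 [0°–182.8°] cycloidal, h=30: full span → s += 30 → s = 30.0000
seg 2 [182.8°–231.3°] dwell: s stays 30.0000
seg 3 [231.3°–259.1°] cycloidal, h=26: full span → s += 26 → s = 56.0000
seg 4 [259.1°–317.1°] uniform, h=27: full span → s += 27 → s = 83.0000
seg 5 [317.1°–360°] simple-harmonic, h=-25: θ=321.6° here. β=4.5, B=42.9. -25/2·(1 − cos(π·0.1049)) = -0.6726 → s = 82.3274

82.3274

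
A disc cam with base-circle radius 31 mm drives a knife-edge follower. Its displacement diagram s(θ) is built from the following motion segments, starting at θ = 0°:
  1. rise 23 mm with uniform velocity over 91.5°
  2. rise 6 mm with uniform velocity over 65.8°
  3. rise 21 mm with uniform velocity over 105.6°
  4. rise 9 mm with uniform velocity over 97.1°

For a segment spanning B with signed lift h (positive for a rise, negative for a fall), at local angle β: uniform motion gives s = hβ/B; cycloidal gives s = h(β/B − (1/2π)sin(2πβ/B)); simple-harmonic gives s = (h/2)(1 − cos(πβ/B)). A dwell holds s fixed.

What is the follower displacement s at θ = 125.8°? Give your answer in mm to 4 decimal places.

seg 1 [0°–91.5°] uniform, h=23: full span → s += 23 → s = 23.0000
seg 2 [91.5°–157.3°] uniform, h=6: θ=125.8° here. β=34.3, B=65.8. 6·34.3/65.8 = 3.1277 → s = 26.1277

26.1277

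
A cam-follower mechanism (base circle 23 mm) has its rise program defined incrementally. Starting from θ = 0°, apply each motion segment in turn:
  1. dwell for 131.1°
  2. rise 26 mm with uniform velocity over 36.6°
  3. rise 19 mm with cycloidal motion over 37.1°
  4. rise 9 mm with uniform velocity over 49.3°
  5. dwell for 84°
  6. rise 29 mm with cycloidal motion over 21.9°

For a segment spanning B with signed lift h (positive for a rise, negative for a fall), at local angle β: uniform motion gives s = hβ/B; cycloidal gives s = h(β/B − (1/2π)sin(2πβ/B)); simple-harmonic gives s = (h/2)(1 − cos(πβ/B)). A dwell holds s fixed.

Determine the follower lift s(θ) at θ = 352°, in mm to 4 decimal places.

seg 1 [0°–131.1°] dwell: s stays 0.0000
seg 2 [131.1°–167.7°] uniform, h=26: full span → s += 26 → s = 26.0000
seg 3 [167.7°–204.8°] cycloidal, h=19: full span → s += 19 → s = 45.0000
seg 4 [204.8°–254.1°] uniform, h=9: full span → s += 9 → s = 54.0000
seg 5 [254.1°–338.1°] dwell: s stays 54.0000
seg 6 [338.1°–360°] cycloidal, h=29: θ=352° here. β=13.9, B=21.9. 29·(0.6347 − sin(2π·0.6347)/(2π)) = 21.8628 → s = 75.8628

75.8628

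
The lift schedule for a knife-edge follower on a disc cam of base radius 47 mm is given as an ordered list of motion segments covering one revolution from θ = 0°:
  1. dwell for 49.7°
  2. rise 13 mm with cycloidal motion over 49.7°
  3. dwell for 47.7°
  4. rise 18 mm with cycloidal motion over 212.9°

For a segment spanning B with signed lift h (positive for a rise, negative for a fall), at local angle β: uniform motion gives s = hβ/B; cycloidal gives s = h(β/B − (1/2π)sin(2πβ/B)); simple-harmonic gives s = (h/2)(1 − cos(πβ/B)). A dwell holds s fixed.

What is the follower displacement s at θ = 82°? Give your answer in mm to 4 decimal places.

seg 1 [0°–49.7°] dwell: s stays 0.0000
seg 2 [49.7°–99.4°] cycloidal, h=13: θ=82° here. β=32.3, B=49.7. 13·(0.6499 − sin(2π·0.6499)/(2π)) = 10.1218 → s = 10.1218

10.1218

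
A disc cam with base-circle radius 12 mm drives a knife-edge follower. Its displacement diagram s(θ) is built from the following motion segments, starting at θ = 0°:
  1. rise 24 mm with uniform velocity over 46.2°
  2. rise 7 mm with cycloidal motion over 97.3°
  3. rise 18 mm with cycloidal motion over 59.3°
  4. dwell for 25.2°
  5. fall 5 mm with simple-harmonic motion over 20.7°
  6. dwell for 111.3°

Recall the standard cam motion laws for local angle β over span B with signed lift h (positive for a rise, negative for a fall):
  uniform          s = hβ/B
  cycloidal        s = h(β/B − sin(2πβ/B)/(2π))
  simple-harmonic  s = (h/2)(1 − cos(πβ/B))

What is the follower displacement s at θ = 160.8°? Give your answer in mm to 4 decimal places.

seg 1 [0°–46.2°] uniform, h=24: full span → s += 24 → s = 24.0000
seg 2 [46.2°–143.5°] cycloidal, h=7: full span → s += 7 → s = 31.0000
seg 3 [143.5°–202.8°] cycloidal, h=18: θ=160.8° here. β=17.3, B=59.3. 18·(0.2917 − sin(2π·0.2917)/(2π)) = 2.4844 → s = 33.4844

33.4844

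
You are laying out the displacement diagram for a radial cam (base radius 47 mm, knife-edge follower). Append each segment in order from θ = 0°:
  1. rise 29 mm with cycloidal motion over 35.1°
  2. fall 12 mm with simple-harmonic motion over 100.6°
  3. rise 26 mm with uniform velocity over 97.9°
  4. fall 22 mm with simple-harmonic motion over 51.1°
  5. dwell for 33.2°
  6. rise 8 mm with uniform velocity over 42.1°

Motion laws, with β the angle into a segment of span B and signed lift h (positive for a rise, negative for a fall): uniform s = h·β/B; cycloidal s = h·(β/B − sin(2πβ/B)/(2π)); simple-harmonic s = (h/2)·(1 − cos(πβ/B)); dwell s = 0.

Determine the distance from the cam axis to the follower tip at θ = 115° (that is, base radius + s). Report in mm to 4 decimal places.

seg 1 [0°–35.1°] cycloidal, h=29: full span → s += 29 → s = 29.0000
seg 2 [35.1°–135.7°] simple-harmonic, h=-12: θ=115° here. β=79.9, B=100.6. -12/2·(1 − cos(π·0.7942)) = -10.7894 → s = 18.2106
radial distance = base radius + s = 47 + 18.2106 = 65.2106

65.2106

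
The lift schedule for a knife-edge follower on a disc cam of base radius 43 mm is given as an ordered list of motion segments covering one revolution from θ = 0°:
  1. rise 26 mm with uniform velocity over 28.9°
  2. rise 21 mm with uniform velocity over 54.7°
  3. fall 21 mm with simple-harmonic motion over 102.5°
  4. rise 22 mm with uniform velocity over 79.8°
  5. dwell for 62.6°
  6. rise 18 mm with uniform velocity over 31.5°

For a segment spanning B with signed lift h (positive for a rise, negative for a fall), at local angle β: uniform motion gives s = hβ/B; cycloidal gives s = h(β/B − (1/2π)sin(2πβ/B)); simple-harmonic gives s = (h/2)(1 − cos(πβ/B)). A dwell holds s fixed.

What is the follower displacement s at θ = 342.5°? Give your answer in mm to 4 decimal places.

seg 1 [0°–28.9°] uniform, h=26: full span → s += 26 → s = 26.0000
seg 2 [28.9°–83.6°] uniform, h=21: full span → s += 21 → s = 47.0000
seg 3 [83.6°–186.1°] simple-harmonic, h=-21: full span → s += -21 → s = 26.0000
seg 4 [186.1°–265.9°] uniform, h=22: full span → s += 22 → s = 48.0000
seg 5 [265.9°–328.5°] dwell: s stays 48.0000
seg 6 [328.5°–360°] uniform, h=18: θ=342.5° here. β=14, B=31.5. 18·14/31.5 = 8.0000 → s = 56.0000

56.0000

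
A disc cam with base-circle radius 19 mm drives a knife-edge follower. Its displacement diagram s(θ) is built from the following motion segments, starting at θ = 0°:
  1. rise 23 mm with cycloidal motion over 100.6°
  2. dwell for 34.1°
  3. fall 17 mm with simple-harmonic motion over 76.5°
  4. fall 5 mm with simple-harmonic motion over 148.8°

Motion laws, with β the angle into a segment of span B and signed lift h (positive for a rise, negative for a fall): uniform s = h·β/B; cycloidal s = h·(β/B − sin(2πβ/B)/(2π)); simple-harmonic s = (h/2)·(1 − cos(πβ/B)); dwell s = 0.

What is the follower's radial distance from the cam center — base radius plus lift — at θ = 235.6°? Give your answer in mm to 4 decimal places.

seg 1 [0°–100.6°] cycloidal, h=23: full span → s += 23 → s = 23.0000
seg 2 [100.6°–134.7°] dwell: s stays 23.0000
seg 3 [134.7°–211.2°] simple-harmonic, h=-17: full span → s += -17 → s = 6.0000
seg 4 [211.2°–360°] simple-harmonic, h=-5: θ=235.6° here. β=24.4, B=148.8. -5/2·(1 − cos(π·0.1640)) = -0.3245 → s = 5.6755
radial distance = base radius + s = 19 + 5.6755 = 24.6755

24.6755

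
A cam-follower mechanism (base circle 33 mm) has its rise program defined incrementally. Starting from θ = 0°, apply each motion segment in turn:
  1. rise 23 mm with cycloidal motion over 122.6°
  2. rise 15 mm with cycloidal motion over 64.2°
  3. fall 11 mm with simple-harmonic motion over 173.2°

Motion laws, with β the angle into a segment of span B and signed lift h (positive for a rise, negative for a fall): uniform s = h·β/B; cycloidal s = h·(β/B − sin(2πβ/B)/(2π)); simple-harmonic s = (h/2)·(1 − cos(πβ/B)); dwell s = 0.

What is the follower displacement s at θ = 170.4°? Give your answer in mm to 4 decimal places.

seg 1 [0°–122.6°] cycloidal, h=23: full span → s += 23 → s = 23.0000
seg 2 [122.6°–186.8°] cycloidal, h=15: θ=170.4° here. β=47.8, B=64.2. 15·(0.7445 − sin(2π·0.7445)/(2π)) = 13.5541 → s = 36.5541

36.5541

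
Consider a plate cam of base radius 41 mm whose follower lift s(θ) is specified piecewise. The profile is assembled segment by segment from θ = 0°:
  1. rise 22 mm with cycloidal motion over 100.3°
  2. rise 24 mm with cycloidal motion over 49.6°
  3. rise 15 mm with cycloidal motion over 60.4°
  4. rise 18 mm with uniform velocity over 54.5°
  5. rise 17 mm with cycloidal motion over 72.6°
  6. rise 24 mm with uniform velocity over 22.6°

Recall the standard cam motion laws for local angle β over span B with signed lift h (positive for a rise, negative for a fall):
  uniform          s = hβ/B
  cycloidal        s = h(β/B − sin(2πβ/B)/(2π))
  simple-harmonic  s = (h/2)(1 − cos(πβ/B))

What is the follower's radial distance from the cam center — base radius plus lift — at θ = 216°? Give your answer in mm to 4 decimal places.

seg 1 [0°–100.3°] cycloidal, h=22: full span → s += 22 → s = 22.0000
seg 2 [100.3°–149.9°] cycloidal, h=24: full span → s += 24 → s = 46.0000
seg 3 [149.9°–210.3°] cycloidal, h=15: full span → s += 15 → s = 61.0000
seg 4 [210.3°–264.8°] uniform, h=18: θ=216° here. β=5.7, B=54.5. 18·5.7/54.5 = 1.8826 → s = 62.8826
radial distance = base radius + s = 41 + 62.8826 = 103.8826

103.8826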